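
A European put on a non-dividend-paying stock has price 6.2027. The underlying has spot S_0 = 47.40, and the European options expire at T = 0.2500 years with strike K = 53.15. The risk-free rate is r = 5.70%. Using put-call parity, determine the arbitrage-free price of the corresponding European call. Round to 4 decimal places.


Answer: Call price = 1.2047

Derivation:
Put-call parity: C - P = S_0 * exp(-qT) - K * exp(-rT).
S_0 * exp(-qT) = 47.4000 * 1.00000000 = 47.40000000
K * exp(-rT) = 53.1500 * 0.98585105 = 52.39798334
C = P + S*exp(-qT) - K*exp(-rT)
C = 6.2027 + 47.40000000 - 52.39798334 = 1.2047


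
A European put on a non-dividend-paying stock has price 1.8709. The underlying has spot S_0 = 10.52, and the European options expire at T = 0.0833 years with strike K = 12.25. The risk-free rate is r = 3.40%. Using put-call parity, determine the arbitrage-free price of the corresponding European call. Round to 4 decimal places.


Answer: Call price = 0.1755

Derivation:
Put-call parity: C - P = S_0 * exp(-qT) - K * exp(-rT).
S_0 * exp(-qT) = 10.5200 * 1.00000000 = 10.52000000
K * exp(-rT) = 12.2500 * 0.99717181 = 12.21535463
C = P + S*exp(-qT) - K*exp(-rT)
C = 1.8709 + 10.52000000 - 12.21535463 = 0.1755


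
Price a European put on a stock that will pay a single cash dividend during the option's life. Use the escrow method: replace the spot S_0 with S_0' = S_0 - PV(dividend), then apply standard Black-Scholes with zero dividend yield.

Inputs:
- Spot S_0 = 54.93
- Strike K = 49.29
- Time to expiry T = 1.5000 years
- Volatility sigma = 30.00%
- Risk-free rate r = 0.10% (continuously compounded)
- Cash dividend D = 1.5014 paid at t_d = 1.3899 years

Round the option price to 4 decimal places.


Answer: Price = 5.5577

Derivation:
PV(D) = D * exp(-r * t_d) = 1.5014 * 0.99861107 = 1.49931465
S_0' = S_0 - PV(D) = 54.9300 - 1.49931465 = 53.43068535
d1 = (ln(S_0'/K) + (r + sigma^2/2)*T) / (sigma*sqrt(T)) = 0.40733379
d2 = d1 - sigma*sqrt(T) = 0.03991033
exp(-rT) = 0.99850112
N(-d1) = 0.34188142; N(-d2) = 0.48408231
P = K * exp(-rT) * N(-d2) - S_0' * N(-d1) = 49.2900 * 0.99850112 * 0.48408231 - 53.43068535 * 0.34188142 = 5.5577


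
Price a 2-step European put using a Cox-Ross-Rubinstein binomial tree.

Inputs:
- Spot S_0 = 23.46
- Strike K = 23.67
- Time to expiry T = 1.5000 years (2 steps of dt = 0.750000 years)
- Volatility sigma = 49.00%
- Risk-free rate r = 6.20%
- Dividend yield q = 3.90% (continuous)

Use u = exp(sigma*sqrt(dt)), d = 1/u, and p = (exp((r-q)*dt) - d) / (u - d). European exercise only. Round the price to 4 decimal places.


dt = T/N = 0.750000
u = exp(sigma*sqrt(dt)) = 1.528600; d = 1/u = 0.654193
p = (exp((r-q)*dt) - d) / (u - d) = 0.415375
Discount per step: exp(-r*dt) = 0.954565
Stock lattice S(k, i) with i counting down-moves:
  k=0: S(0,0) = 23.4600
  k=1: S(1,0) = 35.8610; S(1,1) = 15.3474
  k=2: S(2,0) = 54.8171; S(2,1) = 23.4600; S(2,2) = 10.0401
Terminal payoffs V(N, i) = max(K - S_T, 0):
  V(2,0) = 0.000000; V(2,1) = 0.210000; V(2,2) = 13.629851
Backward induction: V(k, i) = exp(-r*dt) * [p * V(k+1, i) + (1-p) * V(k+1, i+1)].
  V(1,0) = exp(-r*dt) * [p*0.000000 + (1-p)*0.210000] = 0.117193
  V(1,1) = exp(-r*dt) * [p*0.210000 + (1-p)*13.629851] = 7.689578
  V(0,0) = exp(-r*dt) * [p*0.117193 + (1-p)*7.689578] = 4.337734

Answer: Price = V(0,0) = 4.3377


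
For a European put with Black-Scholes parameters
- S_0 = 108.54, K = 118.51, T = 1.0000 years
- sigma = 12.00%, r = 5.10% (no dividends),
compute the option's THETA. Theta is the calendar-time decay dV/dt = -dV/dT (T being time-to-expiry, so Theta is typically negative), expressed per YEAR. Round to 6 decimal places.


Answer: Theta = 1.175034

Derivation:
d1 = -0.2473214714; d2 = -0.3673214714
phi(d1) = 0.3869257409; exp(-qT) = 1.0000000000; exp(-rT) = 0.9502786705
Theta = -S*exp(-qT)*phi(d1)*sigma/(2*sqrt(T)) + r*K*exp(-rT)*N(-d2) - q*S*exp(-qT)*N(-d1)
N(-d1) = 0.5976702785; N(-d2) = 0.6433103800; sqrt(T) = 1.0000000000
Term 1 = -108.5400 * 1.0000000000 * 0.3869257409 * 0.1200 / (2 * 1.0000000000) = -2.5198151950
Term 2 = 0.0510 * 118.5100 * 0.9502786705 * 0.6433103800 = 3.6948491708
Term 3 = 0 (no dividend yield, q = 0)
Theta = -2.5198151950 + (3.6948491708) + (0.0000000000) = 1.175034


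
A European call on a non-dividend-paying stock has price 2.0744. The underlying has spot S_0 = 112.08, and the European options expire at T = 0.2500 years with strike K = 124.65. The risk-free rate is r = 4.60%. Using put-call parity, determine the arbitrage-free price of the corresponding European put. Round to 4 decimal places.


Answer: Put price = 13.2191

Derivation:
Put-call parity: C - P = S_0 * exp(-qT) - K * exp(-rT).
S_0 * exp(-qT) = 112.0800 * 1.00000000 = 112.08000000
K * exp(-rT) = 124.6500 * 0.98856587 = 123.22473598
P = C - S*exp(-qT) + K*exp(-rT)
P = 2.0744 - 112.08000000 + 123.22473598 = 13.2191


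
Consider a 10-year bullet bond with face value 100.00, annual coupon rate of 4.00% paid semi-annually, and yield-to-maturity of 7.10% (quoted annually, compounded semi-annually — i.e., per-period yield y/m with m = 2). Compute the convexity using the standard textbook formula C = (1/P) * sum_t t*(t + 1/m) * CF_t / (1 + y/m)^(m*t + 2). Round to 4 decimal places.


Answer: Convexity = 73.3508

Derivation:
Coupon per period c = face * coupon_rate / m = 2.000000
Periods per year m = 2; per-period yield y/m = 0.035500
Number of cashflows N = 20
Cashflows (t years, CF_t, discount factor 1/(1+y/m)^(m*t), PV):
  t = 0.5000: CF_t = 2.000000, DF = 0.965717, PV = 1.931434
  t = 1.0000: CF_t = 2.000000, DF = 0.932609, PV = 1.865219
  t = 1.5000: CF_t = 2.000000, DF = 0.900637, PV = 1.801274
  t = 2.0000: CF_t = 2.000000, DF = 0.869760, PV = 1.739521
  t = 2.5000: CF_t = 2.000000, DF = 0.839942, PV = 1.679885
  t = 3.0000: CF_t = 2.000000, DF = 0.811147, PV = 1.622293
  t = 3.5000: CF_t = 2.000000, DF = 0.783338, PV = 1.566676
  t = 4.0000: CF_t = 2.000000, DF = 0.756483, PV = 1.512966
  t = 4.5000: CF_t = 2.000000, DF = 0.730549, PV = 1.461097
  t = 5.0000: CF_t = 2.000000, DF = 0.705503, PV = 1.411006
  t = 5.5000: CF_t = 2.000000, DF = 0.681316, PV = 1.362633
  t = 6.0000: CF_t = 2.000000, DF = 0.657959, PV = 1.315918
  t = 6.5000: CF_t = 2.000000, DF = 0.635402, PV = 1.270804
  t = 7.0000: CF_t = 2.000000, DF = 0.613619, PV = 1.227237
  t = 7.5000: CF_t = 2.000000, DF = 0.592582, PV = 1.185164
  t = 8.0000: CF_t = 2.000000, DF = 0.572267, PV = 1.144533
  t = 8.5000: CF_t = 2.000000, DF = 0.552648, PV = 1.105295
  t = 9.0000: CF_t = 2.000000, DF = 0.533701, PV = 1.067402
  t = 9.5000: CF_t = 2.000000, DF = 0.515404, PV = 1.030809
  t = 10.0000: CF_t = 102.000000, DF = 0.497735, PV = 50.768941
Price P = sum_t PV_t = 78.070107
Convexity numerator sum_t t*(t + 1/m) * CF_t / (1+y/m)^(m*t + 2):
  t = 0.5000: term = 0.900637
  t = 1.0000: term = 2.609281
  t = 1.5000: term = 5.039654
  t = 2.0000: term = 8.111467
  t = 2.5000: term = 11.750072
  t = 3.0000: term = 15.886143
  t = 3.5000: term = 20.455359
  t = 4.0000: term = 25.398114
  t = 4.5000: term = 30.659240
  t = 5.0000: term = 36.187739
  t = 5.5000: term = 41.936540
  t = 6.0000: term = 47.862255
  t = 6.5000: term = 53.924962
  t = 7.0000: term = 60.087986
  t = 7.5000: term = 66.317705
  t = 8.0000: term = 72.583357
  t = 8.5000: term = 78.856858
  t = 9.0000: term = 85.112637
  t = 9.5000: term = 91.327471
  t = 10.0000: term = 4971.497207
Convexity = (1/P) * sum = 5726.504683 / 78.070107 = 73.350798


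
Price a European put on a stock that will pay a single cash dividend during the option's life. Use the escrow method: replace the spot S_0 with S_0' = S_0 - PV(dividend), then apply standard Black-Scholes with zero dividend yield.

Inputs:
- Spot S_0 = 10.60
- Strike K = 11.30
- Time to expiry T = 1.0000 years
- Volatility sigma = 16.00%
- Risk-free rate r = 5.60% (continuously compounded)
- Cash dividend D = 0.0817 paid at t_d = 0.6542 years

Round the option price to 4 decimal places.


PV(D) = D * exp(-r * t_d) = 0.0817 * 0.96402775 = 0.07876107
S_0' = S_0 - PV(D) = 10.6000 - 0.07876107 = 10.52123893
d1 = (ln(S_0'/K) + (r + sigma^2/2)*T) / (sigma*sqrt(T)) = -0.01629223
d2 = d1 - sigma*sqrt(T) = -0.17629223
exp(-rT) = 0.94553914
N(-d1) = 0.50649937; N(-d2) = 0.56996782
P = K * exp(-rT) * N(-d2) - S_0' * N(-d1) = 11.3000 * 0.94553914 * 0.56996782 - 10.52123893 * 0.50649937 = 0.7609

Answer: Price = 0.7609


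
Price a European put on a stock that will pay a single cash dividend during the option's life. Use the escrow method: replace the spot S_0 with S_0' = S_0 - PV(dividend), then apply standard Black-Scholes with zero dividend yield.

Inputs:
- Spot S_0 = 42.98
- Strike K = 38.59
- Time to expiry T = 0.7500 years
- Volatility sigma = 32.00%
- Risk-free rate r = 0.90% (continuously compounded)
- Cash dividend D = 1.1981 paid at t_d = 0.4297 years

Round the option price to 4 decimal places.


Answer: Price = 2.8976

Derivation:
PV(D) = D * exp(-r * t_d) = 1.1981 * 0.99614017 = 1.19347554
S_0' = S_0 - PV(D) = 42.9800 - 1.19347554 = 41.78652446
d1 = (ln(S_0'/K) + (r + sigma^2/2)*T) / (sigma*sqrt(T)) = 0.45008326
d2 = d1 - sigma*sqrt(T) = 0.17295513
exp(-rT) = 0.99327273
N(-d1) = 0.32632520; N(-d2) = 0.43134335
P = K * exp(-rT) * N(-d2) - S_0' * N(-d1) = 38.5900 * 0.99327273 * 0.43134335 - 41.78652446 * 0.32632520 = 2.8976


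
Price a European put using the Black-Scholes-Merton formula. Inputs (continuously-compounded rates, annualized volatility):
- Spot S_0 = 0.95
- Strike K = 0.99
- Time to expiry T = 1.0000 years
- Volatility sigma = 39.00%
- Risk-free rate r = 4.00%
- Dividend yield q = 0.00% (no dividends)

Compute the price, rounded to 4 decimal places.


d1 = (ln(S/K) + (r - q + 0.5*sigma^2) * T) / (sigma * sqrt(T)) = 0.19181293
d2 = d1 - sigma * sqrt(T) = -0.19818707
exp(-rT) = 0.96078944; exp(-qT) = 1.00000000
P = K * exp(-rT) * N(-d2) - S_0 * exp(-qT) * N(-d1)
N(-d1) = 0.42394437; N(-d2) = 0.57855065
P = 0.9900 * 0.96078944 * 0.57855065 - 0.9500 * 1.00000000 * 0.42394437 = 0.1476

Answer: Price = 0.1476


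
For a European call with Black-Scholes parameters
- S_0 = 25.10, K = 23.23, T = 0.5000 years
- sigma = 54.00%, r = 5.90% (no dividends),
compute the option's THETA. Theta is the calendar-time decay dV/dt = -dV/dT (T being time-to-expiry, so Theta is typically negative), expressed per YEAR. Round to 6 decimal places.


Answer: Theta = -4.134781

Derivation:
d1 = 0.4709417570; d2 = 0.0891040952
phi(d1) = 0.3570670847; exp(-qT) = 1.0000000000; exp(-rT) = 0.9709308776
Theta = -S*exp(-qT)*phi(d1)*sigma/(2*sqrt(T)) - r*K*exp(-rT)*N(d2) + q*S*exp(-qT)*N(d1)
N(d1) = 0.6811588362; N(d2) = 0.5355004086; sqrt(T) = 0.7071067812
Term 1 = -25.1000 * 1.0000000000 * 0.3570670847 * 0.5400 / (2 * 0.7071067812) = -3.4221756846
Term 2 = -0.0590 * 23.2300 * 0.9709308776 * 0.5355004086 = -0.7126057802
Term 3 = 0 (no dividend yield, q = 0)
Theta = -3.4221756846 + (-0.7126057802) + (0.0000000000) = -4.134781


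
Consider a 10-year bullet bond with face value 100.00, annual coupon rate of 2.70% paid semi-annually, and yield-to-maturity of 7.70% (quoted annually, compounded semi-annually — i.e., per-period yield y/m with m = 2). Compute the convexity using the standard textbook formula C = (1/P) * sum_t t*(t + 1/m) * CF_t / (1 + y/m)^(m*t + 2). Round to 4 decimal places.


Answer: Convexity = 78.1153

Derivation:
Coupon per period c = face * coupon_rate / m = 1.350000
Periods per year m = 2; per-period yield y/m = 0.038500
Number of cashflows N = 20
Cashflows (t years, CF_t, discount factor 1/(1+y/m)^(m*t), PV):
  t = 0.5000: CF_t = 1.350000, DF = 0.962927, PV = 1.299952
  t = 1.0000: CF_t = 1.350000, DF = 0.927229, PV = 1.251759
  t = 1.5000: CF_t = 1.350000, DF = 0.892854, PV = 1.205353
  t = 2.0000: CF_t = 1.350000, DF = 0.859754, PV = 1.160667
  t = 2.5000: CF_t = 1.350000, DF = 0.827880, PV = 1.117638
  t = 3.0000: CF_t = 1.350000, DF = 0.797188, PV = 1.076204
  t = 3.5000: CF_t = 1.350000, DF = 0.767635, PV = 1.036307
  t = 4.0000: CF_t = 1.350000, DF = 0.739176, PV = 0.997888
  t = 4.5000: CF_t = 1.350000, DF = 0.711773, PV = 0.960894
  t = 5.0000: CF_t = 1.350000, DF = 0.685386, PV = 0.925271
  t = 5.5000: CF_t = 1.350000, DF = 0.659977, PV = 0.890968
  t = 6.0000: CF_t = 1.350000, DF = 0.635509, PV = 0.857938
  t = 6.5000: CF_t = 1.350000, DF = 0.611949, PV = 0.826132
  t = 7.0000: CF_t = 1.350000, DF = 0.589263, PV = 0.795505
  t = 7.5000: CF_t = 1.350000, DF = 0.567417, PV = 0.766013
  t = 8.0000: CF_t = 1.350000, DF = 0.546381, PV = 0.737615
  t = 8.5000: CF_t = 1.350000, DF = 0.526126, PV = 0.710270
  t = 9.0000: CF_t = 1.350000, DF = 0.506621, PV = 0.683938
  t = 9.5000: CF_t = 1.350000, DF = 0.487839, PV = 0.658583
  t = 10.0000: CF_t = 101.350000, DF = 0.469753, PV = 47.609513
Price P = sum_t PV_t = 65.568406
Convexity numerator sum_t t*(t + 1/m) * CF_t / (1+y/m)^(m*t + 2):
  t = 0.5000: term = 0.602677
  t = 1.0000: term = 1.741001
  t = 1.5000: term = 3.352915
  t = 2.0000: term = 5.381022
  t = 2.5000: term = 7.772299
  t = 3.0000: term = 10.477823
  t = 3.5000: term = 13.452509
  t = 4.0000: term = 16.654871
  t = 4.5000: term = 20.046787
  t = 5.0000: term = 23.593287
  t = 5.5000: term = 27.262344
  t = 6.0000: term = 31.024684
  t = 6.5000: term = 34.853601
  t = 7.0000: term = 38.724789
  t = 7.5000: term = 42.616179
  t = 8.0000: term = 46.507786
  t = 8.5000: term = 50.381569
  t = 9.0000: term = 54.221292
  t = 9.5000: term = 58.012403
  t = 10.0000: term = 4635.216597
Convexity = (1/P) * sum = 5121.896435 / 65.568406 = 78.115311


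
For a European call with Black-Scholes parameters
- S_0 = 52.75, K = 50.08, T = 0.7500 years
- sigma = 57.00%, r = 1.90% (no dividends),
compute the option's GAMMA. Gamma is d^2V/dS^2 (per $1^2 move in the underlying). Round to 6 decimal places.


d1 = 0.3809084517; d2 = -0.1127260284
phi(d1) = 0.3710256217; exp(-qT) = 1.0000000000; exp(-rT) = 0.9858510507
Gamma = exp(-qT) * phi(d1) / (S * sigma * sqrt(T)) = 1.0000000000 * 0.3710256217 / (52.7500 * 0.5700 * 0.8660254038) = 0.014249

Answer: Gamma = 0.014249


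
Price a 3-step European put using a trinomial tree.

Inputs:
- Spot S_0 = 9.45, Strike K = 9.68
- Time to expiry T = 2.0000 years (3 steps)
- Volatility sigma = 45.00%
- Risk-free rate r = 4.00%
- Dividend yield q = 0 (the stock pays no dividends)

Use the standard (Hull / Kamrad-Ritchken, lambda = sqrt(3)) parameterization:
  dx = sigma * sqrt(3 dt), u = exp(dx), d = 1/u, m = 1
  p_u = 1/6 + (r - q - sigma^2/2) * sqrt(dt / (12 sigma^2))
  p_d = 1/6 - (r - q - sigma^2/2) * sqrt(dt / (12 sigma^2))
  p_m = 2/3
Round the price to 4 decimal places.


Answer: Price = V(0,0) = 1.8721

Derivation:
dt = T/N = 0.666667; dx = sigma*sqrt(3*dt) = 0.636396
u = exp(dx) = 1.889658; d = 1/u = 0.529196
p_u = 0.134585, p_m = 0.666667, p_d = 0.198748
Discount per step: exp(-r*dt) = 0.973686
Stock lattice S(k, j) with j the centered position index:
  k=0: S(0,+0) = 9.4500
  k=1: S(1,-1) = 5.0009; S(1,+0) = 9.4500; S(1,+1) = 17.8573
  k=2: S(2,-2) = 2.6465; S(2,-1) = 5.0009; S(2,+0) = 9.4500; S(2,+1) = 17.8573; S(2,+2) = 33.7441
  k=3: S(3,-3) = 1.4005; S(3,-2) = 2.6465; S(3,-1) = 5.0009; S(3,+0) = 9.4500; S(3,+1) = 17.8573; S(3,+2) = 33.7441; S(3,+3) = 63.7649
Terminal payoffs V(N, j) = max(K - S_T, 0):
  V(3,-3) = 8.279504; V(3,-2) = 7.033541; V(3,-1) = 4.679096; V(3,+0) = 0.230000; V(3,+1) = 0.000000; V(3,+2) = 0.000000; V(3,+3) = 0.000000
Backward induction: V(k, j) = exp(-r*dt) * [p_u * V(k+1, j+1) + p_m * V(k+1, j) + p_d * V(k+1, j-1)]
  V(2,-2) = exp(-r*dt) * [p_u*4.679096 + p_m*7.033541 + p_d*8.279504] = 6.781041
  V(2,-1) = exp(-r*dt) * [p_u*0.230000 + p_m*4.679096 + p_d*7.033541] = 4.428573
  V(2,+0) = exp(-r*dt) * [p_u*0.000000 + p_m*0.230000 + p_d*4.679096] = 1.054790
  V(2,+1) = exp(-r*dt) * [p_u*0.000000 + p_m*0.000000 + p_d*0.230000] = 0.044509
  V(2,+2) = exp(-r*dt) * [p_u*0.000000 + p_m*0.000000 + p_d*0.000000] = 0.000000
  V(1,-1) = exp(-r*dt) * [p_u*1.054790 + p_m*4.428573 + p_d*6.781041] = 4.325172
  V(1,+0) = exp(-r*dt) * [p_u*0.044509 + p_m*1.054790 + p_d*4.428573] = 1.547532
  V(1,+1) = exp(-r*dt) * [p_u*0.000000 + p_m*0.044509 + p_d*1.054790] = 0.233013
  V(0,+0) = exp(-r*dt) * [p_u*0.233013 + p_m*1.547532 + p_d*4.325172] = 1.872076


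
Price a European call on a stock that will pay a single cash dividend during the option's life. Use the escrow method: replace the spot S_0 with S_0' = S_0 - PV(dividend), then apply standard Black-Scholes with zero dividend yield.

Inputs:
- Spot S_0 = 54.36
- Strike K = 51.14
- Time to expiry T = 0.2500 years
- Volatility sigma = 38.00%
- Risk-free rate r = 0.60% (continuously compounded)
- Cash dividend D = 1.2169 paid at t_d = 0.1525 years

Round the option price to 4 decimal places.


PV(D) = D * exp(-r * t_d) = 1.2169 * 0.99908542 = 1.21578705
S_0' = S_0 - PV(D) = 54.3600 - 1.21578705 = 53.14421295
d1 = (ln(S_0'/K) + (r + sigma^2/2)*T) / (sigma*sqrt(T)) = 0.30522236
d2 = d1 - sigma*sqrt(T) = 0.11522236
exp(-rT) = 0.99850112
N(d1) = 0.61990160; N(d2) = 0.54586556
C = S_0' * N(d1) - K * exp(-rT) * N(d2) = 53.14421295 * 0.61990160 - 51.1400 * 0.99850112 * 0.54586556 = 5.0705

Answer: Price = 5.0705


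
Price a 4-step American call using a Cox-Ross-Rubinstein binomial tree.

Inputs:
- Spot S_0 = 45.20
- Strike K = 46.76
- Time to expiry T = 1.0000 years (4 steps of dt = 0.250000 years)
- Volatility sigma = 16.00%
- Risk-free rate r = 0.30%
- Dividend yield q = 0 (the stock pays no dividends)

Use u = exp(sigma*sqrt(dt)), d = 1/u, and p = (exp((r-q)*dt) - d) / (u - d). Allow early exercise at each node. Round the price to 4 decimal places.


dt = T/N = 0.250000
u = exp(sigma*sqrt(dt)) = 1.083287; d = 1/u = 0.923116
p = (exp((r-q)*dt) - d) / (u - d) = 0.484695
Discount per step: exp(-r*dt) = 0.999250
Stock lattice S(k, i) with i counting down-moves:
  k=0: S(0,0) = 45.2000
  k=1: S(1,0) = 48.9646; S(1,1) = 41.7249
  k=2: S(2,0) = 53.0427; S(2,1) = 45.2000; S(2,2) = 38.5169
  k=3: S(3,0) = 57.4605; S(3,1) = 48.9646; S(3,2) = 41.7249; S(3,3) = 35.5556
  k=4: S(4,0) = 62.2462; S(4,1) = 53.0427; S(4,2) = 45.2000; S(4,3) = 38.5169; S(4,4) = 32.8219
Terminal payoffs V(N, i) = max(S_T - K, 0):
  V(4,0) = 15.486175; V(4,1) = 6.282691; V(4,2) = 0.000000; V(4,3) = 0.000000; V(4,4) = 0.000000
Backward induction: V(k, i) = exp(-r*dt) * [p * V(k+1, i) + (1-p) * V(k+1, i+1)]; then take max(V_cont, immediate exercise) for American.
  V(3,0) = exp(-r*dt) * [p*15.486175 + (1-p)*6.282691] = 10.735518; exercise = 10.700462; V(3,0) = max -> 10.735518
  V(3,1) = exp(-r*dt) * [p*6.282691 + (1-p)*0.000000] = 3.042906; exercise = 2.204575; V(3,1) = max -> 3.042906
  V(3,2) = exp(-r*dt) * [p*0.000000 + (1-p)*0.000000] = 0.000000; exercise = 0.000000; V(3,2) = max -> 0.000000
  V(3,3) = exp(-r*dt) * [p*0.000000 + (1-p)*0.000000] = 0.000000; exercise = 0.000000; V(3,3) = max -> 0.000000
  V(2,0) = exp(-r*dt) * [p*10.735518 + (1-p)*3.042906] = 6.766399; exercise = 6.282691; V(2,0) = max -> 6.766399
  V(2,1) = exp(-r*dt) * [p*3.042906 + (1-p)*0.000000] = 1.473775; exercise = 0.000000; V(2,1) = max -> 1.473775
  V(2,2) = exp(-r*dt) * [p*0.000000 + (1-p)*0.000000] = 0.000000; exercise = 0.000000; V(2,2) = max -> 0.000000
  V(1,0) = exp(-r*dt) * [p*6.766399 + (1-p)*1.473775] = 4.036055; exercise = 2.204575; V(1,0) = max -> 4.036055
  V(1,1) = exp(-r*dt) * [p*1.473775 + (1-p)*0.000000] = 0.713796; exercise = 0.000000; V(1,1) = max -> 0.713796
  V(0,0) = exp(-r*dt) * [p*4.036055 + (1-p)*0.713796] = 2.322336; exercise = 0.000000; V(0,0) = max -> 2.322336

Answer: Price = V(0,0) = 2.3223


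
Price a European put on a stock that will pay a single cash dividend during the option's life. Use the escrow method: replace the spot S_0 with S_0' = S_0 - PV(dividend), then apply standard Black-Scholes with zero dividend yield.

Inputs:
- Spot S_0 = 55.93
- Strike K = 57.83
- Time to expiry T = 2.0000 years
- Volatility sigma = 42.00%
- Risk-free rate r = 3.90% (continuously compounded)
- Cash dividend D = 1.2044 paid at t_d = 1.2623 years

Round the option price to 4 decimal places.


Answer: Price = 12.0057

Derivation:
PV(D) = D * exp(-r * t_d) = 1.2044 * 0.95196244 = 1.14654356
S_0' = S_0 - PV(D) = 55.9300 - 1.14654356 = 54.78345644
d1 = (ln(S_0'/K) + (r + sigma^2/2)*T) / (sigma*sqrt(T)) = 0.33718991
d2 = d1 - sigma*sqrt(T) = -0.25677979
exp(-rT) = 0.92496443
N(-d1) = 0.36798687; N(-d2) = 0.60132561
P = K * exp(-rT) * N(-d2) - S_0' * N(-d1) = 57.8300 * 0.92496443 * 0.60132561 - 54.78345644 * 0.36798687 = 12.0057


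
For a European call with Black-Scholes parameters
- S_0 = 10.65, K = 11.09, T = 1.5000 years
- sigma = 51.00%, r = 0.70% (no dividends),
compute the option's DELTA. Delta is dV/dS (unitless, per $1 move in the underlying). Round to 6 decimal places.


d1 = 0.2643064925; d2 = -0.3603133919
phi(d1) = 0.3852481934; exp(-qT) = 1.0000000000; exp(-rT) = 0.9895549326
N(d1) = 0.6042281211
Delta = exp(-qT) * N(d1) = 1.0000000000 * 0.6042281211 = 0.604228

Answer: Delta = 0.604228


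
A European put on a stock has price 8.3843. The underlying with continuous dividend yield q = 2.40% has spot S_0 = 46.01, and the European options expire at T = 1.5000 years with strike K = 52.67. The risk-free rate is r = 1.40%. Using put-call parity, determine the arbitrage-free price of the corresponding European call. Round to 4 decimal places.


Answer: Call price = 1.1919

Derivation:
Put-call parity: C - P = S_0 * exp(-qT) - K * exp(-rT).
S_0 * exp(-qT) = 46.0100 * 0.96464029 = 44.38309990
K * exp(-rT) = 52.6700 * 0.97921896 = 51.57546286
C = P + S*exp(-qT) - K*exp(-rT)
C = 8.3843 + 44.38309990 - 51.57546286 = 1.1919


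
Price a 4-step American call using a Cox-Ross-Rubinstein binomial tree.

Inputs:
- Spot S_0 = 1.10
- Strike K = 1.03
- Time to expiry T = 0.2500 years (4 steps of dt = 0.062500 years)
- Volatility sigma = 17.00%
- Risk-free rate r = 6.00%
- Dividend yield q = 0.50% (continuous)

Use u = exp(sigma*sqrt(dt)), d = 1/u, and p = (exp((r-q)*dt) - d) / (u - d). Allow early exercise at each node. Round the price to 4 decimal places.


Answer: Price = V(0,0) = 0.0931

Derivation:
dt = T/N = 0.062500
u = exp(sigma*sqrt(dt)) = 1.043416; d = 1/u = 0.958390
p = (exp((r-q)*dt) - d) / (u - d) = 0.529875
Discount per step: exp(-r*dt) = 0.996257
Stock lattice S(k, i) with i counting down-moves:
  k=0: S(0,0) = 1.1000
  k=1: S(1,0) = 1.1478; S(1,1) = 1.0542
  k=2: S(2,0) = 1.1976; S(2,1) = 1.1000; S(2,2) = 1.0104
  k=3: S(3,0) = 1.2496; S(3,1) = 1.1478; S(3,2) = 1.0542; S(3,3) = 0.9683
  k=4: S(4,0) = 1.3038; S(4,1) = 1.1976; S(4,2) = 1.1000; S(4,3) = 1.0104; S(4,4) = 0.9280
Terminal payoffs V(N, i) = max(S_T - K, 0):
  V(4,0) = 0.273835; V(4,1) = 0.167589; V(4,2) = 0.070000; V(4,3) = 0.000000; V(4,4) = 0.000000
Backward induction: V(k, i) = exp(-r*dt) * [p * V(k+1, i) + (1-p) * V(k+1, i+1)]; then take max(V_cont, immediate exercise) for American.
  V(3,0) = exp(-r*dt) * [p*0.273835 + (1-p)*0.167589] = 0.223048; exercise = 0.219583; V(3,0) = max -> 0.223048
  V(3,1) = exp(-r*dt) * [p*0.167589 + (1-p)*0.070000] = 0.121254; exercise = 0.117758; V(3,1) = max -> 0.121254
  V(3,2) = exp(-r*dt) * [p*0.070000 + (1-p)*0.000000] = 0.036952; exercise = 0.024230; V(3,2) = max -> 0.036952
  V(3,3) = exp(-r*dt) * [p*0.000000 + (1-p)*0.000000] = 0.000000; exercise = 0.000000; V(3,3) = max -> 0.000000
  V(2,0) = exp(-r*dt) * [p*0.223048 + (1-p)*0.121254] = 0.174537; exercise = 0.167589; V(2,0) = max -> 0.174537
  V(2,1) = exp(-r*dt) * [p*0.121254 + (1-p)*0.036952] = 0.081316; exercise = 0.070000; V(2,1) = max -> 0.081316
  V(2,2) = exp(-r*dt) * [p*0.036952 + (1-p)*0.000000] = 0.019507; exercise = 0.000000; V(2,2) = max -> 0.019507
  V(1,0) = exp(-r*dt) * [p*0.174537 + (1-p)*0.081316] = 0.130222; exercise = 0.117758; V(1,0) = max -> 0.130222
  V(1,1) = exp(-r*dt) * [p*0.081316 + (1-p)*0.019507] = 0.052063; exercise = 0.024230; V(1,1) = max -> 0.052063
  V(0,0) = exp(-r*dt) * [p*0.130222 + (1-p)*0.052063] = 0.093128; exercise = 0.070000; V(0,0) = max -> 0.093128


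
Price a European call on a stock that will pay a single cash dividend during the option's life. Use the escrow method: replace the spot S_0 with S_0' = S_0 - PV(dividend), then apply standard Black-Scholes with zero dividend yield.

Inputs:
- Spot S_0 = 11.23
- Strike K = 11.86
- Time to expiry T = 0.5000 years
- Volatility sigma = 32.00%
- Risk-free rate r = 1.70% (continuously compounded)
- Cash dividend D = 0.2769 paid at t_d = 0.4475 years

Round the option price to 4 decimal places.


Answer: Price = 0.6704

Derivation:
PV(D) = D * exp(-r * t_d) = 0.2769 * 0.99242136 = 0.27480148
S_0' = S_0 - PV(D) = 11.2300 - 0.27480148 = 10.95519852
d1 = (ln(S_0'/K) + (r + sigma^2/2)*T) / (sigma*sqrt(T)) = -0.20001089
d2 = d1 - sigma*sqrt(T) = -0.42628506
exp(-rT) = 0.99153602
N(d1) = 0.42073603; N(d2) = 0.33495007
C = S_0' * N(d1) - K * exp(-rT) * N(d2) = 10.95519852 * 0.42073603 - 11.8600 * 0.99153602 * 0.33495007 = 0.6704


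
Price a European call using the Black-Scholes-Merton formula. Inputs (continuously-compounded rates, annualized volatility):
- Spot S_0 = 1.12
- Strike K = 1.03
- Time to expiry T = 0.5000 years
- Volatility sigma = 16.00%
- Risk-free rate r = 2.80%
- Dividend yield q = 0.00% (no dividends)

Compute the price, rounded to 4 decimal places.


d1 = (ln(S/K) + (r - q + 0.5*sigma^2) * T) / (sigma * sqrt(T)) = 0.92074038
d2 = d1 - sigma * sqrt(T) = 0.80760330
exp(-rT) = 0.98609754; exp(-qT) = 1.00000000
C = S_0 * exp(-qT) * N(d1) - K * exp(-rT) * N(d2)
N(d1) = 0.82140701; N(d2) = 0.79034051
C = 1.1200 * 1.00000000 * 0.82140701 - 1.0300 * 0.98609754 * 0.79034051 = 0.1172

Answer: Price = 0.1172


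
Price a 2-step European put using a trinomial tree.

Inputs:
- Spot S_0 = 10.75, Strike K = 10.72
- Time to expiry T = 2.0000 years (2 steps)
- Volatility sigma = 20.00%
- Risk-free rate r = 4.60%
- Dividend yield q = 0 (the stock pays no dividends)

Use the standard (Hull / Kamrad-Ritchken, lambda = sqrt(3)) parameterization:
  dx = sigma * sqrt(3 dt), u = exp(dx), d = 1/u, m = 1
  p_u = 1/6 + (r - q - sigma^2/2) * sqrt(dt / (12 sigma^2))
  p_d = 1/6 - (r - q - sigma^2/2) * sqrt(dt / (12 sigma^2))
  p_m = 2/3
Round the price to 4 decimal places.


Answer: Price = V(0,0) = 0.5709

Derivation:
dt = T/N = 1.000000; dx = sigma*sqrt(3*dt) = 0.346410
u = exp(dx) = 1.413982; d = 1/u = 0.707222
p_u = 0.204194, p_m = 0.666667, p_d = 0.129139
Discount per step: exp(-r*dt) = 0.955042
Stock lattice S(k, j) with j the centered position index:
  k=0: S(0,+0) = 10.7500
  k=1: S(1,-1) = 7.6026; S(1,+0) = 10.7500; S(1,+1) = 15.2003
  k=2: S(2,-2) = 5.3768; S(2,-1) = 7.6026; S(2,+0) = 10.7500; S(2,+1) = 15.2003; S(2,+2) = 21.4930
Terminal payoffs V(N, j) = max(K - S_T, 0):
  V(2,-2) = 5.343243; V(2,-1) = 3.117360; V(2,+0) = 0.000000; V(2,+1) = 0.000000; V(2,+2) = 0.000000
Backward induction: V(k, j) = exp(-r*dt) * [p_u * V(k+1, j+1) + p_m * V(k+1, j) + p_d * V(k+1, j-1)]
  V(1,-1) = exp(-r*dt) * [p_u*0.000000 + p_m*3.117360 + p_d*5.343243] = 2.643805
  V(1,+0) = exp(-r*dt) * [p_u*0.000000 + p_m*0.000000 + p_d*3.117360] = 0.384474
  V(1,+1) = exp(-r*dt) * [p_u*0.000000 + p_m*0.000000 + p_d*0.000000] = 0.000000
  V(0,+0) = exp(-r*dt) * [p_u*0.000000 + p_m*0.384474 + p_d*2.643805] = 0.570861


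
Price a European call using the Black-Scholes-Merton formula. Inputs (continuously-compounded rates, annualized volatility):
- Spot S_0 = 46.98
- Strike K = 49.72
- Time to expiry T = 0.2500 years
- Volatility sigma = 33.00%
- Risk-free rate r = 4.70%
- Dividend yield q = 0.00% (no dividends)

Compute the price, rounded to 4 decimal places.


Answer: Price = 2.1965

Derivation:
d1 = (ln(S/K) + (r - q + 0.5*sigma^2) * T) / (sigma * sqrt(T)) = -0.18983508
d2 = d1 - sigma * sqrt(T) = -0.35483508
exp(-rT) = 0.98831876; exp(-qT) = 1.00000000
C = S_0 * exp(-qT) * N(d1) - K * exp(-rT) * N(d2)
N(d1) = 0.42471918; N(d2) = 0.36135657
C = 46.9800 * 1.00000000 * 0.42471918 - 49.7200 * 0.98831876 * 0.36135657 = 2.1965


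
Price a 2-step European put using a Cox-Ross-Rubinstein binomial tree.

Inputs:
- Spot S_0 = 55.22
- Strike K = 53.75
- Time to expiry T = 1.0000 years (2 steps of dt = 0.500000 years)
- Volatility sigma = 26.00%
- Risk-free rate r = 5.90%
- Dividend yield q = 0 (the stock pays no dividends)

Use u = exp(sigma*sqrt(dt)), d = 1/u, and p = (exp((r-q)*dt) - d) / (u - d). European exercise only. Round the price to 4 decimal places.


dt = T/N = 0.500000
u = exp(sigma*sqrt(dt)) = 1.201833; d = 1/u = 0.832062
p = (exp((r-q)*dt) - d) / (u - d) = 0.535135
Discount per step: exp(-r*dt) = 0.970931
Stock lattice S(k, i) with i counting down-moves:
  k=0: S(0,0) = 55.2200
  k=1: S(1,0) = 66.3652; S(1,1) = 45.9465
  k=2: S(2,0) = 79.7599; S(2,1) = 55.2200; S(2,2) = 38.2303
Terminal payoffs V(N, i) = max(K - S_T, 0):
  V(2,0) = 0.000000; V(2,1) = 0.000000; V(2,2) = 15.519651
Backward induction: V(k, i) = exp(-r*dt) * [p * V(k+1, i) + (1-p) * V(k+1, i+1)].
  V(1,0) = exp(-r*dt) * [p*0.000000 + (1-p)*0.000000] = 0.000000
  V(1,1) = exp(-r*dt) * [p*0.000000 + (1-p)*15.519651] = 7.004826
  V(0,0) = exp(-r*dt) * [p*0.000000 + (1-p)*7.004826] = 3.161643

Answer: Price = V(0,0) = 3.1616


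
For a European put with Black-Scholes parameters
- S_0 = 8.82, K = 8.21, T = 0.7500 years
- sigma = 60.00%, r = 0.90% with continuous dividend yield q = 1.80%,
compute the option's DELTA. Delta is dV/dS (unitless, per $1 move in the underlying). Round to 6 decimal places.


d1 = 0.3847441920; d2 = -0.1348710502
phi(d1) = 0.3704811992; exp(-qT) = 0.9865907163; exp(-rT) = 0.9932727301
N(-d1) = 0.3502134751
Delta = -exp(-qT) * N(-d1) = -0.9865907163 * 0.3502134751 = -0.345517

Answer: Delta = -0.345517


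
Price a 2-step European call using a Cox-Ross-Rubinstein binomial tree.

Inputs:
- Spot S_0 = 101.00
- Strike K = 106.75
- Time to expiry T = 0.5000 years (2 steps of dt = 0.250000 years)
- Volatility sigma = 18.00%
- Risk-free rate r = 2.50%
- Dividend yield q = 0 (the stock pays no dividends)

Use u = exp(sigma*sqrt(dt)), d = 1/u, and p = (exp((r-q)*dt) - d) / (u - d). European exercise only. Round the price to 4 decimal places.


Answer: Price = V(0,0) = 3.6725

Derivation:
dt = T/N = 0.250000
u = exp(sigma*sqrt(dt)) = 1.094174; d = 1/u = 0.913931
p = (exp((r-q)*dt) - d) / (u - d) = 0.512299
Discount per step: exp(-r*dt) = 0.993769
Stock lattice S(k, i) with i counting down-moves:
  k=0: S(0,0) = 101.0000
  k=1: S(1,0) = 110.5116; S(1,1) = 92.3070
  k=2: S(2,0) = 120.9190; S(2,1) = 101.0000; S(2,2) = 84.3623
Terminal payoffs V(N, i) = max(S_T - K, 0):
  V(2,0) = 14.168954; V(2,1) = 0.000000; V(2,2) = 0.000000
Backward induction: V(k, i) = exp(-r*dt) * [p * V(k+1, i) + (1-p) * V(k+1, i+1)].
  V(1,0) = exp(-r*dt) * [p*14.168954 + (1-p)*0.000000] = 7.213517
  V(1,1) = exp(-r*dt) * [p*0.000000 + (1-p)*0.000000] = 0.000000
  V(0,0) = exp(-r*dt) * [p*7.213517 + (1-p)*0.000000] = 3.672454


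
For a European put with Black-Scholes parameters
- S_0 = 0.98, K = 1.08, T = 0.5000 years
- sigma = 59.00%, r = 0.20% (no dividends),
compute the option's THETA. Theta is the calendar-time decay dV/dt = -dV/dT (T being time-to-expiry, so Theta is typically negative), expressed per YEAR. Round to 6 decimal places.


Answer: Theta = -0.161623

Derivation:
d1 = -0.0219053254; d2 = -0.4390983263
phi(d1) = 0.3988465770; exp(-qT) = 1.0000000000; exp(-rT) = 0.9990004998
Theta = -S*exp(-qT)*phi(d1)*sigma/(2*sqrt(T)) + r*K*exp(-rT)*N(-d2) - q*S*exp(-qT)*N(-d1)
N(-d1) = 0.5087382616; N(-d2) = 0.6697048541; sqrt(T) = 0.7071067812
Term 1 = -0.9800 * 1.0000000000 * 0.3988465770 * 0.5900 / (2 * 0.7071067812) = -0.1630680803
Term 2 = 0.0020 * 1.0800 * 0.9990004998 * 0.6697048541 = 0.0014451166
Term 3 = 0 (no dividend yield, q = 0)
Theta = -0.1630680803 + (0.0014451166) + (0.0000000000) = -0.161623


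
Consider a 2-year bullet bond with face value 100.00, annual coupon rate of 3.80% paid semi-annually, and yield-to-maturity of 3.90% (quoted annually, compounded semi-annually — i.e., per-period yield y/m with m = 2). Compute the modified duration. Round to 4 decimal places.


Coupon per period c = face * coupon_rate / m = 1.900000
Periods per year m = 2; per-period yield y/m = 0.019500
Number of cashflows N = 4
Cashflows (t years, CF_t, discount factor 1/(1+y/m)^(m*t), PV):
  t = 0.5000: CF_t = 1.900000, DF = 0.980873, PV = 1.863659
  t = 1.0000: CF_t = 1.900000, DF = 0.962112, PV = 1.828012
  t = 1.5000: CF_t = 1.900000, DF = 0.943709, PV = 1.793048
  t = 2.0000: CF_t = 101.900000, DF = 0.925659, PV = 94.324663
Price P = sum_t PV_t = 99.809382
First compute Macaulay numerator sum_t t * PV_t:
  t * PV_t at t = 0.5000: 0.931829
  t * PV_t at t = 1.0000: 1.828012
  t * PV_t at t = 1.5000: 2.689572
  t * PV_t at t = 2.0000: 188.649327
Macaulay duration D = 194.098740 / 99.809382 = 1.944694
Modified duration = D / (1 + y/m) = 1.944694 / (1 + 0.019500) = 1.907498

Answer: Modified duration = 1.9075


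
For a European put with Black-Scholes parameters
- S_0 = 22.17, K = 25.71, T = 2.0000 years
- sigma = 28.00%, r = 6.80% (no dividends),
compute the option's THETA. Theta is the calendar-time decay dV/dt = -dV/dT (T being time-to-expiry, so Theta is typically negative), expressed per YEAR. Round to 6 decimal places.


Answer: Theta = 0.037585

Derivation:
d1 = 0.1673317749; d2 = -0.2286480225
phi(d1) = 0.3933960182; exp(-qT) = 1.0000000000; exp(-rT) = 0.8728426325
Theta = -S*exp(-qT)*phi(d1)*sigma/(2*sqrt(T)) + r*K*exp(-rT)*N(-d2) - q*S*exp(-qT)*N(-d1)
N(-d1) = 0.4335545019; N(-d2) = 0.5904287517; sqrt(T) = 1.4142135624
Term 1 = -22.1700 * 1.0000000000 * 0.3933960182 * 0.2800 / (2 * 1.4142135624) = -0.8633933331
Term 2 = 0.0680 * 25.7100 * 0.8728426325 * 0.5904287517 = 0.9009785210
Term 3 = 0 (no dividend yield, q = 0)
Theta = -0.8633933331 + (0.9009785210) + (0.0000000000) = 0.037585


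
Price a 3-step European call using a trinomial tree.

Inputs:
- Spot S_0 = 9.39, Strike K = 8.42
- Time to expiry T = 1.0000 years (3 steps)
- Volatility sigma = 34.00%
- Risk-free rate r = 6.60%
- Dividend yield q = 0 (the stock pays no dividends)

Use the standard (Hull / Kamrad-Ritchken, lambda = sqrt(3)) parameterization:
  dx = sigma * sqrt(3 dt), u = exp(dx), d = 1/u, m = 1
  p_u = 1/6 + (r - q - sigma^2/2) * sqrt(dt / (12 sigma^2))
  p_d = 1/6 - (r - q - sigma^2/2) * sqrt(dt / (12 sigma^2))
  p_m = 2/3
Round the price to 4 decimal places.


Answer: Price = V(0,0) = 2.0839

Derivation:
dt = T/N = 0.333333; dx = sigma*sqrt(3*dt) = 0.340000
u = exp(dx) = 1.404948; d = 1/u = 0.711770
p_u = 0.170686, p_m = 0.666667, p_d = 0.162647
Discount per step: exp(-r*dt) = 0.978240
Stock lattice S(k, j) with j the centered position index:
  k=0: S(0,+0) = 9.3900
  k=1: S(1,-1) = 6.6835; S(1,+0) = 9.3900; S(1,+1) = 13.1925
  k=2: S(2,-2) = 4.7571; S(2,-1) = 6.6835; S(2,+0) = 9.3900; S(2,+1) = 13.1925; S(2,+2) = 18.5347
  k=3: S(3,-3) = 3.3860; S(3,-2) = 4.7571; S(3,-1) = 6.6835; S(3,+0) = 9.3900; S(3,+1) = 13.1925; S(3,+2) = 18.5347; S(3,+3) = 26.0403
Terminal payoffs V(N, j) = max(S_T - K, 0):
  V(3,-3) = 0.000000; V(3,-2) = 0.000000; V(3,-1) = 0.000000; V(3,+0) = 0.970000; V(3,+1) = 4.772458; V(3,+2) = 10.114712; V(3,+3) = 17.620299
Backward induction: V(k, j) = exp(-r*dt) * [p_u * V(k+1, j+1) + p_m * V(k+1, j) + p_d * V(k+1, j-1)]
  V(2,-2) = exp(-r*dt) * [p_u*0.000000 + p_m*0.000000 + p_d*0.000000] = 0.000000
  V(2,-1) = exp(-r*dt) * [p_u*0.970000 + p_m*0.000000 + p_d*0.000000] = 0.161963
  V(2,+0) = exp(-r*dt) * [p_u*4.772458 + p_m*0.970000 + p_d*0.000000] = 1.429463
  V(2,+1) = exp(-r*dt) * [p_u*10.114712 + p_m*4.772458 + p_d*0.970000] = 4.955617
  V(2,+2) = exp(-r*dt) * [p_u*17.620299 + p_m*10.114712 + p_d*4.772458] = 10.297848
  V(1,-1) = exp(-r*dt) * [p_u*1.429463 + p_m*0.161963 + p_d*0.000000] = 0.344306
  V(1,+0) = exp(-r*dt) * [p_u*4.955617 + p_m*1.429463 + p_d*0.161963] = 1.785459
  V(1,+1) = exp(-r*dt) * [p_u*10.297848 + p_m*4.955617 + p_d*1.429463] = 5.178749
  V(0,+0) = exp(-r*dt) * [p_u*5.178749 + p_m*1.785459 + p_d*0.344306] = 2.083894


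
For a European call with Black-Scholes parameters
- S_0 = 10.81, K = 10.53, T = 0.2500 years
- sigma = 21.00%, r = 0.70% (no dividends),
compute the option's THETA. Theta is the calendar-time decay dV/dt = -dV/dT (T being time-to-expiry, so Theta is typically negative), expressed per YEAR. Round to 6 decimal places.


d1 = 0.3191029096; d2 = 0.2141029096
phi(d1) = 0.3791391971; exp(-qT) = 1.0000000000; exp(-rT) = 0.9982515304
Theta = -S*exp(-qT)*phi(d1)*sigma/(2*sqrt(T)) - r*K*exp(-rT)*N(d2) + q*S*exp(-qT)*N(d1)
N(d1) = 0.6251757613; N(d2) = 0.5847665966; sqrt(T) = 0.5000000000
Term 1 = -10.8100 * 1.0000000000 * 0.3791391971 * 0.2100 / (2 * 0.5000000000) = -0.8606838913
Term 2 = -0.0070 * 10.5300 * 0.9982515304 * 0.5847665966 = -0.0430277813
Term 3 = 0 (no dividend yield, q = 0)
Theta = -0.8606838913 + (-0.0430277813) + (0.0000000000) = -0.903712

Answer: Theta = -0.903712


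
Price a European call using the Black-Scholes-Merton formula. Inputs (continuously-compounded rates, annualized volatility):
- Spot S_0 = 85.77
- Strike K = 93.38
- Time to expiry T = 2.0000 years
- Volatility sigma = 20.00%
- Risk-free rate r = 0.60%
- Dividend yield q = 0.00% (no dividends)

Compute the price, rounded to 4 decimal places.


Answer: Price = 7.0924

Derivation:
d1 = (ln(S/K) + (r - q + 0.5*sigma^2) * T) / (sigma * sqrt(T)) = -0.11670053
d2 = d1 - sigma * sqrt(T) = -0.39954324
exp(-rT) = 0.98807171; exp(-qT) = 1.00000000
C = S_0 * exp(-qT) * N(d1) - K * exp(-rT) * N(d2)
N(d1) = 0.45354869; N(d2) = 0.34474648
C = 85.7700 * 1.00000000 * 0.45354869 - 93.3800 * 0.98807171 * 0.34474648 = 7.0924


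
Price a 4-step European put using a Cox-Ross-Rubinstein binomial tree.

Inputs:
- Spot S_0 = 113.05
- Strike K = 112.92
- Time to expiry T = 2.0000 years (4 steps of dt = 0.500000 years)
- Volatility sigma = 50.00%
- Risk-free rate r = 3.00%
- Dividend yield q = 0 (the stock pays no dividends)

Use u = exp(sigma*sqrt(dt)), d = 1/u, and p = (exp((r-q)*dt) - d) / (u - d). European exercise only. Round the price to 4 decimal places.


dt = T/N = 0.500000
u = exp(sigma*sqrt(dt)) = 1.424119; d = 1/u = 0.702189
p = (exp((r-q)*dt) - d) / (u - d) = 0.433455
Discount per step: exp(-r*dt) = 0.985112
Stock lattice S(k, i) with i counting down-moves:
  k=0: S(0,0) = 113.0500
  k=1: S(1,0) = 160.9967; S(1,1) = 79.3824
  k=2: S(2,0) = 229.2784; S(2,1) = 113.0500; S(2,2) = 55.7414
  k=3: S(3,0) = 326.5197; S(3,1) = 160.9967; S(3,2) = 79.3824; S(3,3) = 39.1410
  k=4: S(4,0) = 465.0030; S(4,1) = 229.2784; S(4,2) = 113.0500; S(4,3) = 55.7414; S(4,4) = 27.4843
Terminal payoffs V(N, i) = max(K - S_T, 0):
  V(4,0) = 0.000000; V(4,1) = 0.000000; V(4,2) = 0.000000; V(4,3) = 57.178584; V(4,4) = 85.435653
Backward induction: V(k, i) = exp(-r*dt) * [p * V(k+1, i) + (1-p) * V(k+1, i+1)].
  V(3,0) = exp(-r*dt) * [p*0.000000 + (1-p)*0.000000] = 0.000000
  V(3,1) = exp(-r*dt) * [p*0.000000 + (1-p)*0.000000] = 0.000000
  V(3,2) = exp(-r*dt) * [p*0.000000 + (1-p)*57.178584] = 31.911940
  V(3,3) = exp(-r*dt) * [p*57.178584 + (1-p)*85.435653] = 72.097859
  V(2,0) = exp(-r*dt) * [p*0.000000 + (1-p)*0.000000] = 0.000000
  V(2,1) = exp(-r*dt) * [p*0.000000 + (1-p)*31.911940] = 17.810373
  V(2,2) = exp(-r*dt) * [p*31.911940 + (1-p)*72.097859] = 53.864997
  V(1,0) = exp(-r*dt) * [p*0.000000 + (1-p)*17.810373] = 9.940148
  V(1,1) = exp(-r*dt) * [p*17.810373 + (1-p)*53.864997] = 37.667658
  V(0,0) = exp(-r*dt) * [p*9.940148 + (1-p)*37.667658] = 25.267159

Answer: Price = V(0,0) = 25.2672


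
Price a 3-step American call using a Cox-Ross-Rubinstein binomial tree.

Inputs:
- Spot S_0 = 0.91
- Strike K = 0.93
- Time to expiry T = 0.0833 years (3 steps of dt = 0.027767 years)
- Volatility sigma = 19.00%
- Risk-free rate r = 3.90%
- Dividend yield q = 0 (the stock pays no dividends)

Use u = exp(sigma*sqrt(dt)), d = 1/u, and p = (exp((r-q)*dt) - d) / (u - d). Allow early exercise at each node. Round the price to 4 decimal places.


dt = T/N = 0.027767
u = exp(sigma*sqrt(dt)) = 1.032167; d = 1/u = 0.968836
p = (exp((r-q)*dt) - d) / (u - d) = 0.509194
Discount per step: exp(-r*dt) = 0.998918
Stock lattice S(k, i) with i counting down-moves:
  k=0: S(0,0) = 0.9100
  k=1: S(1,0) = 0.9393; S(1,1) = 0.8816
  k=2: S(2,0) = 0.9695; S(2,1) = 0.9100; S(2,2) = 0.8542
  k=3: S(3,0) = 1.0007; S(3,1) = 0.9393; S(3,2) = 0.8816; S(3,3) = 0.8275
Terminal payoffs V(N, i) = max(S_T - K, 0):
  V(3,0) = 0.070671; V(3,1) = 0.009272; V(3,2) = 0.000000; V(3,3) = 0.000000
Backward induction: V(k, i) = exp(-r*dt) * [p * V(k+1, i) + (1-p) * V(k+1, i+1)]; then take max(V_cont, immediate exercise) for American.
  V(2,0) = exp(-r*dt) * [p*0.070671 + (1-p)*0.009272] = 0.040492; exercise = 0.039485; V(2,0) = max -> 0.040492
  V(2,1) = exp(-r*dt) * [p*0.009272 + (1-p)*0.000000] = 0.004716; exercise = 0.000000; V(2,1) = max -> 0.004716
  V(2,2) = exp(-r*dt) * [p*0.000000 + (1-p)*0.000000] = 0.000000; exercise = 0.000000; V(2,2) = max -> 0.000000
  V(1,0) = exp(-r*dt) * [p*0.040492 + (1-p)*0.004716] = 0.022908; exercise = 0.009272; V(1,0) = max -> 0.022908
  V(1,1) = exp(-r*dt) * [p*0.004716 + (1-p)*0.000000] = 0.002399; exercise = 0.000000; V(1,1) = max -> 0.002399
  V(0,0) = exp(-r*dt) * [p*0.022908 + (1-p)*0.002399] = 0.012828; exercise = 0.000000; V(0,0) = max -> 0.012828

Answer: Price = V(0,0) = 0.0128
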